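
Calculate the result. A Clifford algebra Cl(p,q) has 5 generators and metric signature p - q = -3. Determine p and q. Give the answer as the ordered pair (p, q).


We need p + q = 5 and p - q = -3.
Adding: 2p = 5 + (-3) = 2, so p = 1.
Then q = 5 - 1 = 4.
(p, q) = (1, 4)


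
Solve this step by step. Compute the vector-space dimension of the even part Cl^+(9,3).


Even subalgebra dimension = 2^(n-1)
n = 9 + 3 = 12
2^(12 - 1) = 2^11 = 2048
Verification: sum of C(12,k) for even k = 1 + 66 + 495 + 924 + 495 + 66 + 1 = 2048
Result = 2048


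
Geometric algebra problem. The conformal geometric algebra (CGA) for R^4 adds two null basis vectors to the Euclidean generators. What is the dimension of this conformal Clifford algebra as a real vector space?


The conformal model of R^4 uses Cl(5,1): the 4 Euclidean generators plus two extra orthogonal generators e+ (e+^2 = +1) and e- (e-^2 = -1), from which the null vectors e0, einf are built.
Number of generators m = 4 + 2 = 6.
dim Cl(p,q) = 2^m = 2^6 = 64


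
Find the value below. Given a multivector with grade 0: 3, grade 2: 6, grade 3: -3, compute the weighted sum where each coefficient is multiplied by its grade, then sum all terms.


Grade-weighted sum = sum of grade_k * coefficient_k
0*3 = 0
2*6 = 12
3*(-3) = -9
Total = 0 + 12 + (-9) = 3


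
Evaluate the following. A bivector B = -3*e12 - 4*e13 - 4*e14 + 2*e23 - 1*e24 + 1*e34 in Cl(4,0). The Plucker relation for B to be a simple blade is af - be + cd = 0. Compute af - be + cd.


Plucker relation: af - be + cd
a*f = (-3)*1 = -3
b*e = (-4)*(-1) = 4
c*d = (-4)*2 = -8
af - be + cd = -3 - 4 + (-8)
= -15


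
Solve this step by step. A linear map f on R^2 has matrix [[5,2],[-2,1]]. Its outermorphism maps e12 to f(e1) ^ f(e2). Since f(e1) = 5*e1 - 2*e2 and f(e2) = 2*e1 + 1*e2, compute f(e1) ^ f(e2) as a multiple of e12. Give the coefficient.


The outermorphism of a linear map f sends e1^e2 to f(e1)^f(e2).
f(e1) = 5*e1 - 2*e2
f(e2) = 2*e1 + 1*e2
f(e1) ^ f(e2) = (5*e1 - 2*e2) ^ (2*e1 + 1*e2)
= 5*1*e12 + (-2)*2*e21
= (5 - (-4))*e12
= 9*e12
Coefficient = 9


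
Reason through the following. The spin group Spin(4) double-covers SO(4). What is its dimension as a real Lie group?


Spin(n) double-covers SO(n); both have Lie algebra so(n) of dimension n(n-1)/2.
n = 4
n(n-1) = 4 * 3 = 12
dim Spin(4) = 12/2 = 6


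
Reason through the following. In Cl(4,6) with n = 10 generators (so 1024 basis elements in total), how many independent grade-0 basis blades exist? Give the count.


Number of grade-k basis blades in Cl(p,q) with n = p + q is C(n, k).
n = 4 + 6 = 10
C(10, 0) = 10! / (0! * 10!)
= 3628800 / (1 * 3628800)
= 1


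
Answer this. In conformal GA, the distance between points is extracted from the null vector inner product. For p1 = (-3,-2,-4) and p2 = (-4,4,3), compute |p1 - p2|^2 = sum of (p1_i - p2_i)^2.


p1 - p2 = (1, -6, -7)
|p1 - p2|^2 = 1^2 + (-6)^2 + (-7)^2
= 1 + 36 + 49
= 86


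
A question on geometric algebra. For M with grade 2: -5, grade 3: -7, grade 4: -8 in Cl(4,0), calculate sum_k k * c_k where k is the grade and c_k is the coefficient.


Grade-weighted sum = sum of grade_k * coefficient_k
2*(-5) = -10
3*(-7) = -21
4*(-8) = -32
Total = -10 + (-21) + (-32) = -63


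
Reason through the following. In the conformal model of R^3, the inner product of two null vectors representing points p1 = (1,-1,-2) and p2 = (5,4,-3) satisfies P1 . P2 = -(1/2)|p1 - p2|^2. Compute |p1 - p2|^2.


p1 - p2 = (-4, -5, 1)
|p1 - p2|^2 = (-4)^2 + (-5)^2 + 1^2
= 16 + 25 + 1
= 42


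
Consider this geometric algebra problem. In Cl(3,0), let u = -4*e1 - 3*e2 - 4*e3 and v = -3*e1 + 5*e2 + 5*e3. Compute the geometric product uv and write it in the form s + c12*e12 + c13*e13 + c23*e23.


In Cl(3,0): e_i^2 = 1, e_ie_j = -e_je_i for i != j.
Scalar part = u . v = (-4)*(-3) + (-3)*5 + (-4)*5
= 12 + (-15) + (-20) = -23
e12 coeff = (-4)*5 - (-3)*(-3) = -20 - 9 = -29
e13 coeff = (-4)*5 - (-4)*(-3) = -20 - 12 = -32
e23 coeff = (-3)*5 - (-4)*5 = -15 - (-20) = 5
uv = -23 - 29*e12 - 32*e13 + 5*e23


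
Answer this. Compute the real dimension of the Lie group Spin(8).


Spin(n) double-covers SO(n); both have Lie algebra so(n) of dimension n(n-1)/2.
n = 8
n(n-1) = 8 * 7 = 56
dim Spin(8) = 56/2 = 28


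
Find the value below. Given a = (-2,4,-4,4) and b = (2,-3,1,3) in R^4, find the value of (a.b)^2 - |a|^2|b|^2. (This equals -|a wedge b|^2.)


a . b = (-2)*2 + 4*(-3) + (-4)*1 + 4*3
= -4 + (-12) + (-4) + 12 = -8
|a|^2 = (-2)^2 + 4^2 + (-4)^2 + 4^2 = 52
|b|^2 = 2^2 + (-3)^2 + 1^2 + 3^2 = 23
(a.b)^2 = (-8)^2 = 64
|a|^2 * |b|^2 = 52 * 23 = 1196
Result = 64 - 1196 = -1132


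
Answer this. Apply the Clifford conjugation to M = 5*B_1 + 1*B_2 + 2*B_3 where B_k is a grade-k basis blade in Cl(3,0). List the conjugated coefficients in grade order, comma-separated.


Clifford conjugate sign for grade k: (-1)^(k(k+1)/2)
Grade 1: (-1)^(1*2/2) = (-1)^1 = -1, coeff 5 -> -5
Grade 2: (-1)^(2*3/2) = (-1)^3 = -1, coeff 1 -> -1
Grade 3: (-1)^(3*4/2) = (-1)^6 = 1, coeff 2 -> 2
Conjugated coefficients: -5, -1, 2


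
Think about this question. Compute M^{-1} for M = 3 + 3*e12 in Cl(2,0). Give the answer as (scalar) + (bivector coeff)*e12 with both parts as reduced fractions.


M = 3 + 3*e12, where e12^2 = -1.
Since M commutes with its reverse ~M = a - b*e12, M * ~M = a^2 - b^2*e12^2 = a^2 + b^2.
So M^{-1} = ~M / (a^2 + b^2) = (a - b*e12)/(a^2 + b^2).
a^2 + b^2 = 9 + 9 = 18
Scalar part = 3/18 = 1/6
Bivector coeff = -3/18 = -1/6
M^{-1} = 1/6 - 1/6*e12


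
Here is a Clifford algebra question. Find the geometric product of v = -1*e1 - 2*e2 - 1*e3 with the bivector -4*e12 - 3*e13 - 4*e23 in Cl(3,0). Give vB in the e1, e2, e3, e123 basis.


vB has grade-1 (vector) and grade-3 (trivector) parts: vB = (v _| B) + (v ^ B).
Vector part <vB>_1:
  e1: -v2*b12 - v3*b13 = -(-2)*(-4) - (-1)*(-3) = -11
  e2: v1*b12 - v3*b23 = (-1)*(-4) - (-1)*(-4) = 0
  e3: v1*b13 + v2*b23 = (-1)*(-3) + (-2)*(-4) = 11
Trivector part <vB>_3:
  e123: v1*b23 - v2*b13 + v3*b12 = (-1)*(-4) - (-2)*(-3) + (-1)*(-4) = 2
vB = -11*e1 + 0*e2 + 11*e3 + 2*e123


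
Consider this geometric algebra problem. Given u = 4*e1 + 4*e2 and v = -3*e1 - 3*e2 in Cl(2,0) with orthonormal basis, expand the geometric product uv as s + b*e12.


Expand: (4*e1 + 4*e2)(-3*e1 - 3*e2)
= 4*(-3)*e1e1 + 4*(-3)*e1e2 + 4*(-3)*e2e1 + 4*(-3)*e2e2
Using e1^2 = e2^2 = 1, e2e1 = -e1e2:
Scalar part s = 4*(-3) + 4*(-3) = -12 + (-12) = -24
Bivector part b = 4*(-3) - 4*(-3) = -12 - (-12) = 0
uv = -24 + 0*e12


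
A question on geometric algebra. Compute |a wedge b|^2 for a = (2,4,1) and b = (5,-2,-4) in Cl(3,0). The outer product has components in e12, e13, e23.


a wedge b = (a1*b2 - a2*b1)*e12 + (a1*b3 - a3*b1)*e13 + (a2*b3 - a3*b2)*e23
e12 coeff: 2*(-2) - 4*5 = -4 - 20 = -24
e13 coeff: 2*(-4) - 1*5 = -8 - 5 = -13
e23 coeff: 4*(-4) - 1*(-2) = -16 - (-2) = -14
|a wedge b|^2 = (-24)^2 + (-13)^2 + (-14)^2
= 576 + 169 + 196
= 941


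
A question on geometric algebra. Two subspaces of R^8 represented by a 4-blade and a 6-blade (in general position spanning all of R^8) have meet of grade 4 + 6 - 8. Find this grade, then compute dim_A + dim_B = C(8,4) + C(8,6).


Meet grade = grade(A) + grade(B) - n
= 4 + 6 - 8 = 2
C(8,4) = 70
C(8,6) = 28
dim_A + dim_B = 70 + 28 = 98


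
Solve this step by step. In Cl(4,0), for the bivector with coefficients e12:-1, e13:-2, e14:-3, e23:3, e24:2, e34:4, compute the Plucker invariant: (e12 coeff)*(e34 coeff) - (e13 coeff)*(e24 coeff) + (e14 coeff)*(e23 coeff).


Plucker relation: af - be + cd
a*f = (-1)*4 = -4
b*e = (-2)*2 = -4
c*d = (-3)*3 = -9
af - be + cd = -4 - (-4) + (-9)
= -9


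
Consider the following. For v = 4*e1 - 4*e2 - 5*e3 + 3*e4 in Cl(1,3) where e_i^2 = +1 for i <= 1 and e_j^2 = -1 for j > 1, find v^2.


v^2 = sum of c_i^2 * e_i^2
Positive signature terms (e_i^2 = +1): 4^2 = 16
Negative signature terms (e_j^2 = -1): (-4)^2 + (-5)^2 + 3^2 = 50
v^2 = 16 - 50 = -34


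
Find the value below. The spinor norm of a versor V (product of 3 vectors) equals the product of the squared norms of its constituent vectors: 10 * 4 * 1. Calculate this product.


Spinor norm N(V) = |v1|^2 * |v2|^2 * ... * |v3|^2
= 10 * 4 * 1
Running product: 10, 40, 40
N(V) = 40


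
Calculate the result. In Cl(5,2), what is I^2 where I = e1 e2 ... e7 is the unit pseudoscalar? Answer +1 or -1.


The pseudoscalar I = e1...e_n (product of all n generators) of Cl(p,q) satisfies I^2 = (-1)^(q + n(n-1)/2).
p = 5, q = 2, n = p + q = 7
n(n-1)/2 = 7 * 6 / 2 = 21
Exponent = q + n(n-1)/2 = 2 + 21 = 23
I^2 = (-1)^23 = -1


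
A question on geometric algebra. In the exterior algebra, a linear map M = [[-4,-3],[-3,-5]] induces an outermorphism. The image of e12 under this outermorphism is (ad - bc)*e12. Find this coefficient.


The outermorphism of a linear map f sends e1^e2 to f(e1)^f(e2).
f(e1) = -4*e1 - 3*e2
f(e2) = -3*e1 - 5*e2
f(e1) ^ f(e2) = (-4*e1 - 3*e2) ^ (-3*e1 - 5*e2)
= (-4)*(-5)*e12 + (-3)*(-3)*e21
= (20 - 9)*e12
= 11*e12
Coefficient = 11


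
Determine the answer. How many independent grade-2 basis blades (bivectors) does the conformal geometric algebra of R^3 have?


The conformal model of R^3 uses Cl(4,1) with m = 3 + 2 = 5 generators.
Number of grade-2 blades = C(m, 2) = C(5, 2)
= 5*4/2 = 10


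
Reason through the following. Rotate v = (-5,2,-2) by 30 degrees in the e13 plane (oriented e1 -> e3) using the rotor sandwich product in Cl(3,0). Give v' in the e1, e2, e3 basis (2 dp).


Rotor R = cos(15deg) - sin(15deg)*e13
Rotation angle theta = 2 * 15 = 30 degrees in the e13 plane (e1 -> e3).
The component perpendicular to the plane (e2) is invariant: v'_2 = v2 = 2.00
cos(30deg) = 0.8660, sin(30deg) = 0.5000
v'_1 = v1*cos(theta) - v3*sin(theta) = -5*0.8660 - (-2)*0.5000 = -3.33
v'_3 = v1*sin(theta) + v3*cos(theta) = -5*0.5000 + (-2)*0.8660 = -4.23
v' = -3.33*e1 + 2.00*e2 - 4.23*e3


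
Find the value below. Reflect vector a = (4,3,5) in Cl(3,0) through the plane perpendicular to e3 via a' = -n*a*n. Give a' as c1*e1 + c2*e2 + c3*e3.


Reflection formula: a' = -n*a*n, with n = e3 (unit vector, n^2 = 1).
For reflection through hyperplane perp to e3:
The component along e3 flips sign, others stay.
a = (4, 3, 5)
a' = (4, 3, -5)
a' = 4*e1 + 3*e2 - 5*e3


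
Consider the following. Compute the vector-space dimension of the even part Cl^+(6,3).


Even subalgebra dimension = 2^(n-1)
n = 6 + 3 = 9
2^(9 - 1) = 2^8 = 256
Verification: sum of C(9,k) for even k = 1 + 36 + 126 + 84 + 9 = 256
Result = 256


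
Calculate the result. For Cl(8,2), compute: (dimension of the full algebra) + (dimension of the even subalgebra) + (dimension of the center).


n = 8 + 2 = 10
Total dim = 2^10 = 1024
Even subalgebra dim = 2^9 = 512
n is even, so center dim = 1
Sum = 1024 + 512 + 1 = 1537


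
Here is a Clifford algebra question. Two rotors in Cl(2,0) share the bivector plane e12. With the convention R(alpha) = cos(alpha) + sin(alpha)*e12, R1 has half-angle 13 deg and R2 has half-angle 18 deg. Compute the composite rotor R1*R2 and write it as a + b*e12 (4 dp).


Same-plane rotors commute and their half-angles add:
R1*R2 = cos(a1 + a2) + sin(a1 + a2)*e12.
a1 + a2 = 13 + 18 = 31 deg
cos(31 deg) = 0.8572
sin(31 deg) = 0.5150
R1*R2 = 0.8572 + 0.5150*e12


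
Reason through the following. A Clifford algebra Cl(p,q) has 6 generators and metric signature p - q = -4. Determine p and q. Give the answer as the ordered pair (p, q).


We need p + q = 6 and p - q = -4.
Adding: 2p = 6 + (-4) = 2, so p = 1.
Then q = 6 - 1 = 5.
(p, q) = (1, 5)


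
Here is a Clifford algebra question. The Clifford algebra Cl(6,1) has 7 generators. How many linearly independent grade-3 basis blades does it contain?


Number of grade-k basis blades in Cl(p,q) with n = p + q is C(n, k).
n = 6 + 1 = 7
C(7, 3) = 7! / (3! * 4!)
= 5040 / (6 * 24)
= 35


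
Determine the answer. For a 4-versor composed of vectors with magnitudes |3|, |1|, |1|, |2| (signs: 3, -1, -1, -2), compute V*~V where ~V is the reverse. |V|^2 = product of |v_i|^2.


Each vector v_i has |v_i|^2 = s_i^2
Squared scales: 3^2 = 9, (-1)^2 = 1, (-1)^2 = 1, (-2)^2 = 4
|V|^2 = 9 * 1 * 1 * 4
= 36


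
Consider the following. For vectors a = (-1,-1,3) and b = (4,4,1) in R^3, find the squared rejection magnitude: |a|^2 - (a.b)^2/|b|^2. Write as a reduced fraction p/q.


|a|^2 = (-1)^2 + (-1)^2 + 3^2 = 11
|b|^2 = 4^2 + 4^2 + 1^2 = 33
a . b = (-1)*4 + (-1)*4 + 3*1 = -5
(a.b)^2 = (-5)^2 = 25
|rej|^2 = 11 - 25/33
= (363 - 25)/33
= 338/33
In lowest terms: 338/33


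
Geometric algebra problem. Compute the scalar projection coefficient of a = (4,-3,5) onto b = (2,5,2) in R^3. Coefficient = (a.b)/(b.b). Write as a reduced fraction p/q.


Projection coefficient = (a . b) / (b . b)
a . b = 4*2 + (-3)*5 + 5*2
= 8 + (-15) + 10 = 3
b . b = 2^2 + 5^2 + 2^2
= 4 + 25 + 4 = 33
Coefficient = 3/33
In lowest terms: 1/11


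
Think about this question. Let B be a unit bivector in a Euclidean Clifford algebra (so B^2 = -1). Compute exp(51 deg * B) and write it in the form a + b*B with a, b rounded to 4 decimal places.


For a unit bivector B with B^2 = -1, the exponential series gives
e^(theta*B) = cos(theta) + sin(theta)*B (the GA analogue of Euler's formula).
theta = 51 degrees = 0.890118 rad
cos(51 deg) = 0.6293
sin(51 deg) = 0.7771
exp(theta*B) = 0.6293 + 0.7771*B


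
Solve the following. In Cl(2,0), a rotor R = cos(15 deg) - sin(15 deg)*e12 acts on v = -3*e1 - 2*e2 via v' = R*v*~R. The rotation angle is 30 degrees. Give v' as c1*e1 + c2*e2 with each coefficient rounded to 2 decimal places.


Rotor R = cos(15deg) - sin(15deg)*e12
Rotation angle theta = 2 * 15 = 30 degrees
v' = R*v*~R rotates v by theta.
cos(30deg) = 0.8660, sin(30deg) = 0.5000
v'_1 = -3*cos(30deg) - (-2)*sin(30deg)
= -3*0.8660 - (-2)*0.5000
= -1.60
v'_2 = -3*sin(30deg) + (-2)*cos(30deg)
= -3*0.5000 + (-2)*0.8660
= -3.23
v' = -1.60*e1 - 3.23*e2


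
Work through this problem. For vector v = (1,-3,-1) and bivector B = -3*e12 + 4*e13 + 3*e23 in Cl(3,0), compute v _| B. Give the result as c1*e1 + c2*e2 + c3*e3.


Left contraction v _| B = <vB>_1 (grade-1 part of the geometric product vB).
Using e1_|e12 = e2, e2_|e12 = -e1, e1_|e13 = e3, e3_|e13 = -e1, e2_|e23 = e3, e3_|e23 = -e2:
e1 coeff: -v2*b12 - v3*b13 = -(-3)*(-3) - (-1)*(4) = -5
e2 coeff: v1*b12 - v3*b23 = (1)*(-3) - (-1)*(3) = 0
e3 coeff: v1*b13 + v2*b23 = (1)*(4) + (-3)*(3) = -5
v _| B = -5*e1 + 0*e2 - 5*e3


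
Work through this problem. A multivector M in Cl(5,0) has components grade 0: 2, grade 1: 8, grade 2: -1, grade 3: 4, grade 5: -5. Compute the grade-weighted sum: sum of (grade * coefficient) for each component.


Grade-weighted sum = sum of grade_k * coefficient_k
0*2 = 0
1*8 = 8
2*(-1) = -2
3*4 = 12
5*(-5) = -25
Total = 0 + 8 + (-2) + 12 + (-25) = -7


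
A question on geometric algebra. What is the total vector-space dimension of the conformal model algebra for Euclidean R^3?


The conformal model of R^3 uses Cl(4,1): the 3 Euclidean generators plus two extra orthogonal generators e+ (e+^2 = +1) and e- (e-^2 = -1), from which the null vectors e0, einf are built.
Number of generators m = 3 + 2 = 5.
dim Cl(p,q) = 2^m = 2^5 = 32


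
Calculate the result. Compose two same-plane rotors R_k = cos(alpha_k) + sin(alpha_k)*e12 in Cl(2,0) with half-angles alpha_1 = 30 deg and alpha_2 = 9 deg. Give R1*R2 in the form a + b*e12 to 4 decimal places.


Same-plane rotors commute and their half-angles add:
R1*R2 = cos(a1 + a2) + sin(a1 + a2)*e12.
a1 + a2 = 30 + 9 = 39 deg
cos(39 deg) = 0.7771
sin(39 deg) = 0.6293
R1*R2 = 0.7771 + 0.6293*e12


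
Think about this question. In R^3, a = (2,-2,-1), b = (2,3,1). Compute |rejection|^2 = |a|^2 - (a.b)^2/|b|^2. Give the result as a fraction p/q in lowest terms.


|a|^2 = 2^2 + (-2)^2 + (-1)^2 = 9
|b|^2 = 2^2 + 3^2 + 1^2 = 14
a . b = 2*2 + (-2)*3 + (-1)*1 = -3
(a.b)^2 = (-3)^2 = 9
|rej|^2 = 9 - 9/14
= (126 - 9)/14
= 117/14
In lowest terms: 117/14


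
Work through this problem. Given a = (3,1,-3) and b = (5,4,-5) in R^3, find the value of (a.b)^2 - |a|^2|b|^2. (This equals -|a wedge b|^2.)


a . b = 3*5 + 1*4 + (-3)*(-5)
= 15 + 4 + 15 = 34
|a|^2 = 3^2 + 1^2 + (-3)^2 = 19
|b|^2 = 5^2 + 4^2 + (-5)^2 = 66
(a.b)^2 = 34^2 = 1156
|a|^2 * |b|^2 = 19 * 66 = 1254
Result = 1156 - 1254 = -98


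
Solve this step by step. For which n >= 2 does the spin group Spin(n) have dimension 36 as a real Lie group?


dim Spin(n) = dim so(n) = n(n-1)/2.
Solve n(n-1)/2 = 36, i.e. n^2 - n - 72 = 0.
Discriminant = 1 + 8*36 = 289
n = (1 + sqrt(289))/2 = (1 + 17)/2 = 9


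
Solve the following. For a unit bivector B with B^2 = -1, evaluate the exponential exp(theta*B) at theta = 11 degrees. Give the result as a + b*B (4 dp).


For a unit bivector B with B^2 = -1, the exponential series gives
e^(theta*B) = cos(theta) + sin(theta)*B (the GA analogue of Euler's formula).
theta = 11 degrees = 0.191986 rad
cos(11 deg) = 0.9816
sin(11 deg) = 0.1908
exp(theta*B) = 0.9816 + 0.1908*B


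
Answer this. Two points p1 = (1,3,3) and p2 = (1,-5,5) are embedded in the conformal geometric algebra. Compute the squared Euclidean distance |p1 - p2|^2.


p1 - p2 = (0, 8, -2)
|p1 - p2|^2 = 0^2 + 8^2 + (-2)^2
= 0 + 64 + 4
= 68


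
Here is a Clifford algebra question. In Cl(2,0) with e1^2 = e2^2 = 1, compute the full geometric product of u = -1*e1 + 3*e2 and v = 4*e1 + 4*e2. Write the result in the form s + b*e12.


Expand: (-1*e1 + 3*e2)(4*e1 + 4*e2)
= (-1)*4*e1e1 + (-1)*4*e1e2 + 3*4*e2e1 + 3*4*e2e2
Using e1^2 = e2^2 = 1, e2e1 = -e1e2:
Scalar part s = (-1)*4 + 3*4 = -4 + 12 = 8
Bivector part b = (-1)*4 - 3*4 = -4 - 12 = -16
uv = 8 - 16*e12


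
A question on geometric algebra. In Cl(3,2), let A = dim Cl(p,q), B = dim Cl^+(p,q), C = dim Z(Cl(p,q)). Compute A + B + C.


n = 3 + 2 = 5
Total dim = 2^5 = 32
Even subalgebra dim = 2^4 = 16
n is odd, so center dim = 2
Sum = 32 + 16 + 2 = 50


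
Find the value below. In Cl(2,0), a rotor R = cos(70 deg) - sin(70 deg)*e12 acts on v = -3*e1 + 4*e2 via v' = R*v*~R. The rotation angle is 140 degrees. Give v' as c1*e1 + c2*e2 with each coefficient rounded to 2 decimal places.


Rotor R = cos(70deg) - sin(70deg)*e12
Rotation angle theta = 2 * 70 = 140 degrees
v' = R*v*~R rotates v by theta.
cos(140deg) = -0.7660, sin(140deg) = 0.6428
v'_1 = -3*cos(140deg) - 4*sin(140deg)
= -3*(-0.7660) - 4*0.6428
= -0.27
v'_2 = -3*sin(140deg) + 4*cos(140deg)
= -3*0.6428 + 4*(-0.7660)
= -4.99
v' = -0.27*e1 - 4.99*e2


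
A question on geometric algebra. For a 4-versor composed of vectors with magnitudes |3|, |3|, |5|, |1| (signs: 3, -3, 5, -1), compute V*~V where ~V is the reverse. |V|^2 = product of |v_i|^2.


Each vector v_i has |v_i|^2 = s_i^2
Squared scales: 3^2 = 9, (-3)^2 = 9, 5^2 = 25, (-1)^2 = 1
|V|^2 = 9 * 9 * 25 * 1
= 2025


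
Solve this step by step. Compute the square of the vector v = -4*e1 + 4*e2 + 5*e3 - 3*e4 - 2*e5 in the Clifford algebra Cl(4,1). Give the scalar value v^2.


v^2 = sum of c_i^2 * e_i^2
Positive signature terms (e_i^2 = +1): (-4)^2 + 4^2 + 5^2 + (-3)^2 = 66
Negative signature terms (e_j^2 = -1): (-2)^2 = 4
v^2 = 66 - 4 = 62


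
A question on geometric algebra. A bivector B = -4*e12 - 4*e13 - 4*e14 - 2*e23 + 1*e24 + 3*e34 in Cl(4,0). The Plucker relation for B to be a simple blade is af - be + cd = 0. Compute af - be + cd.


Plucker relation: af - be + cd
a*f = (-4)*3 = -12
b*e = (-4)*1 = -4
c*d = (-4)*(-2) = 8
af - be + cd = -12 - (-4) + 8
= 0


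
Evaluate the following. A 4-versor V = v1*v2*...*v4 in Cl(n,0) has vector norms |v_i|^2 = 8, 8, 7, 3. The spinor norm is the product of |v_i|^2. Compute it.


Spinor norm N(V) = |v1|^2 * |v2|^2 * ... * |v4|^2
= 8 * 8 * 7 * 3
Running product: 8, 64, 448, 1344
N(V) = 1344


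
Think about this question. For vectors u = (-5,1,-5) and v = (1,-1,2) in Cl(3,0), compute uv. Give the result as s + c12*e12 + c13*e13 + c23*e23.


In Cl(3,0): e_i^2 = 1, e_ie_j = -e_je_i for i != j.
Scalar part = u . v = (-5)*1 + 1*(-1) + (-5)*2
= -5 + (-1) + (-10) = -16
e12 coeff = (-5)*(-1) - 1*1 = 5 - 1 = 4
e13 coeff = (-5)*2 - (-5)*1 = -10 - (-5) = -5
e23 coeff = 1*2 - (-5)*(-1) = 2 - 5 = -3
uv = -16 + 4*e12 - 5*e13 - 3*e23


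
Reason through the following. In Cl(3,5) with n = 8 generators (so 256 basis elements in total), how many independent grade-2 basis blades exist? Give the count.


Number of grade-k basis blades in Cl(p,q) with n = p + q is C(n, k).
n = 3 + 5 = 8
C(8, 2) = 8! / (2! * 6!)
= 40320 / (2 * 720)
= 28


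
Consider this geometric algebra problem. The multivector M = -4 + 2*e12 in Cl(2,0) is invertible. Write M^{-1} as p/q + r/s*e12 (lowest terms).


M = -4 + 2*e12, where e12^2 = -1.
Since M commutes with its reverse ~M = a - b*e12, M * ~M = a^2 - b^2*e12^2 = a^2 + b^2.
So M^{-1} = ~M / (a^2 + b^2) = (a - b*e12)/(a^2 + b^2).
a^2 + b^2 = 16 + 4 = 20
Scalar part = -4/20 = -1/5
Bivector coeff = -2/20 = -1/10
M^{-1} = -1/5 - 1/10*e12


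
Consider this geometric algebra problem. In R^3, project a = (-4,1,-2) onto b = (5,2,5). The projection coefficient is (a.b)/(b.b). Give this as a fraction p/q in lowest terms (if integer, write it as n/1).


Projection coefficient = (a . b) / (b . b)
a . b = (-4)*5 + 1*2 + (-2)*5
= -20 + 2 + (-10) = -28
b . b = 5^2 + 2^2 + 5^2
= 25 + 4 + 25 = 54
Coefficient = -28/54
In lowest terms: -14/27


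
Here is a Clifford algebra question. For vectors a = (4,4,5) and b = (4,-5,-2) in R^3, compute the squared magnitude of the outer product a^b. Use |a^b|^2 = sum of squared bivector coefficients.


a wedge b = (a1*b2 - a2*b1)*e12 + (a1*b3 - a3*b1)*e13 + (a2*b3 - a3*b2)*e23
e12 coeff: 4*(-5) - 4*4 = -20 - 16 = -36
e13 coeff: 4*(-2) - 5*4 = -8 - 20 = -28
e23 coeff: 4*(-2) - 5*(-5) = -8 - (-25) = 17
|a wedge b|^2 = (-36)^2 + (-28)^2 + 17^2
= 1296 + 784 + 289
= 2369


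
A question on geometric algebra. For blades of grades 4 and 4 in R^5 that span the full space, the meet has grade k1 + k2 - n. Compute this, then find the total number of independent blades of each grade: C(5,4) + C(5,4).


Meet grade = grade(A) + grade(B) - n
= 4 + 4 - 5 = 3
C(5,4) = 5
C(5,4) = 5
dim_A + dim_B = 5 + 5 = 10


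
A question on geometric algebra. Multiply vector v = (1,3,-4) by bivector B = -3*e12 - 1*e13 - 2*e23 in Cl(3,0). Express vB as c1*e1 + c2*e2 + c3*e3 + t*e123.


vB has grade-1 (vector) and grade-3 (trivector) parts: vB = (v _| B) + (v ^ B).
Vector part <vB>_1:
  e1: -v2*b12 - v3*b13 = -(3)*(-3) - (-4)*(-1) = 5
  e2: v1*b12 - v3*b23 = (1)*(-3) - (-4)*(-2) = -11
  e3: v1*b13 + v2*b23 = (1)*(-1) + (3)*(-2) = -7
Trivector part <vB>_3:
  e123: v1*b23 - v2*b13 + v3*b12 = (1)*(-2) - (3)*(-1) + (-4)*(-3) = 13
vB = 5*e1 - 11*e2 - 7*e3 + 13*e123


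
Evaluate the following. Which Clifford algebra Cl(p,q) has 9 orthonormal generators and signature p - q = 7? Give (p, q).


We need p + q = 9 and p - q = 7.
Adding: 2p = 9 + 7 = 16, so p = 8.
Then q = 9 - 8 = 1.
(p, q) = (8, 1)


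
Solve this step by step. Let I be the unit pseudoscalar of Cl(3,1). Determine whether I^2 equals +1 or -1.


The pseudoscalar I = e1...e_n (product of all n generators) of Cl(p,q) satisfies I^2 = (-1)^(q + n(n-1)/2).
p = 3, q = 1, n = p + q = 4
n(n-1)/2 = 4 * 3 / 2 = 6
Exponent = q + n(n-1)/2 = 1 + 6 = 7
I^2 = (-1)^7 = -1


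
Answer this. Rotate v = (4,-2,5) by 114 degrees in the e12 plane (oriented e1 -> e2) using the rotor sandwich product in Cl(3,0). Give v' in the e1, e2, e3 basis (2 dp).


Rotor R = cos(57deg) - sin(57deg)*e12
Rotation angle theta = 2 * 57 = 114 degrees in the e12 plane (e1 -> e2).
The component perpendicular to the plane (e3) is invariant: v'_3 = v3 = 5.00
cos(114deg) = -0.4067, sin(114deg) = 0.9135
v'_1 = v1*cos(theta) - v2*sin(theta) = 4*(-0.4067) - (-2)*0.9135 = 0.20
v'_2 = v1*sin(theta) + v2*cos(theta) = 4*0.9135 + (-2)*(-0.4067) = 4.47
v' = 0.20*e1 + 4.47*e2 + 5.00*e3


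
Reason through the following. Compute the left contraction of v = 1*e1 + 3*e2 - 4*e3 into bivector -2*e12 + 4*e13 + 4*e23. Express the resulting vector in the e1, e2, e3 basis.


Left contraction v _| B = <vB>_1 (grade-1 part of the geometric product vB).
Using e1_|e12 = e2, e2_|e12 = -e1, e1_|e13 = e3, e3_|e13 = -e1, e2_|e23 = e3, e3_|e23 = -e2:
e1 coeff: -v2*b12 - v3*b13 = -(3)*(-2) - (-4)*(4) = 22
e2 coeff: v1*b12 - v3*b23 = (1)*(-2) - (-4)*(4) = 14
e3 coeff: v1*b13 + v2*b23 = (1)*(4) + (3)*(4) = 16
v _| B = 22*e1 + 14*e2 + 16*e3


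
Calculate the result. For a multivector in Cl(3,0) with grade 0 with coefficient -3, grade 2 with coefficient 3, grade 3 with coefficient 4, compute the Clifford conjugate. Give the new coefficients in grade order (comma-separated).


Clifford conjugate sign for grade k: (-1)^(k(k+1)/2)
Grade 0: (-1)^(0*1/2) = (-1)^0 = 1, coeff -3 -> -3
Grade 2: (-1)^(2*3/2) = (-1)^3 = -1, coeff 3 -> -3
Grade 3: (-1)^(3*4/2) = (-1)^6 = 1, coeff 4 -> 4
Conjugated coefficients: -3, -3, 4


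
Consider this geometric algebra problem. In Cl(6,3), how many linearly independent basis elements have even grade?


Even subalgebra dimension = 2^(n-1)
n = 6 + 3 = 9
2^(9 - 1) = 2^8 = 256
Verification: sum of C(9,k) for even k = 1 + 36 + 126 + 84 + 9 = 256
Result = 256


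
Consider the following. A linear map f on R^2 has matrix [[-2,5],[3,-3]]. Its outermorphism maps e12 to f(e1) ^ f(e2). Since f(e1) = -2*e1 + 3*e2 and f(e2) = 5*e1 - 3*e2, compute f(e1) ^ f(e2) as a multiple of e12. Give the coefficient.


The outermorphism of a linear map f sends e1^e2 to f(e1)^f(e2).
f(e1) = -2*e1 + 3*e2
f(e2) = 5*e1 - 3*e2
f(e1) ^ f(e2) = (-2*e1 + 3*e2) ^ (5*e1 - 3*e2)
= (-2)*(-3)*e12 + 3*5*e21
= (6 - 15)*e12
= -9*e12
Coefficient = -9


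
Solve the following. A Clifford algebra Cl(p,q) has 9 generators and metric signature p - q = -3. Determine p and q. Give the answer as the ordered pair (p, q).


We need p + q = 9 and p - q = -3.
Adding: 2p = 9 + (-3) = 6, so p = 3.
Then q = 9 - 3 = 6.
(p, q) = (3, 6)


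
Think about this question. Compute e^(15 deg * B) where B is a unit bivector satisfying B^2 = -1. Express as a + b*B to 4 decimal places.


For a unit bivector B with B^2 = -1, the exponential series gives
e^(theta*B) = cos(theta) + sin(theta)*B (the GA analogue of Euler's formula).
theta = 15 degrees = 0.261799 rad
cos(15 deg) = 0.9659
sin(15 deg) = 0.2588
exp(theta*B) = 0.9659 + 0.2588*B


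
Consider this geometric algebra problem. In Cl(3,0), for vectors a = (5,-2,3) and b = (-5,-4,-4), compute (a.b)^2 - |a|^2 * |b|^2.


a . b = 5*(-5) + (-2)*(-4) + 3*(-4)
= -25 + 8 + (-12) = -29
|a|^2 = 5^2 + (-2)^2 + 3^2 = 38
|b|^2 = (-5)^2 + (-4)^2 + (-4)^2 = 57
(a.b)^2 = (-29)^2 = 841
|a|^2 * |b|^2 = 38 * 57 = 2166
Result = 841 - 2166 = -1325


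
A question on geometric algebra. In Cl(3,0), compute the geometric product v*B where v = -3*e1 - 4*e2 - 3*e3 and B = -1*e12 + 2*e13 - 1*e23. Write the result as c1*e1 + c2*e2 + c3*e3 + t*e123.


vB has grade-1 (vector) and grade-3 (trivector) parts: vB = (v _| B) + (v ^ B).
Vector part <vB>_1:
  e1: -v2*b12 - v3*b13 = -(-4)*(-1) - (-3)*(2) = 2
  e2: v1*b12 - v3*b23 = (-3)*(-1) - (-3)*(-1) = 0
  e3: v1*b13 + v2*b23 = (-3)*(2) + (-4)*(-1) = -2
Trivector part <vB>_3:
  e123: v1*b23 - v2*b13 + v3*b12 = (-3)*(-1) - (-4)*(2) + (-3)*(-1) = 14
vB = 2*e1 + 0*e2 - 2*e3 + 14*e123


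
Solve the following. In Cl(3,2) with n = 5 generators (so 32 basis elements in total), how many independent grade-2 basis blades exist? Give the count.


Number of grade-k basis blades in Cl(p,q) with n = p + q is C(n, k).
n = 3 + 2 = 5
C(5, 2) = 5! / (2! * 3!)
= 120 / (2 * 6)
= 10


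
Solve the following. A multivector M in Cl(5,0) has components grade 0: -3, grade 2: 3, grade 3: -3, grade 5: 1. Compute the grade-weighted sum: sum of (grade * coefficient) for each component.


Grade-weighted sum = sum of grade_k * coefficient_k
0*(-3) = 0
2*3 = 6
3*(-3) = -9
5*1 = 5
Total = 0 + 6 + (-9) + 5 = 2


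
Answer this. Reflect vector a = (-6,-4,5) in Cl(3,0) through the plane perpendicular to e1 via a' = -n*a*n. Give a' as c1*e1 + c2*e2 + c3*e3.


Reflection formula: a' = -n*a*n, with n = e1 (unit vector, n^2 = 1).
For reflection through hyperplane perp to e1:
The component along e1 flips sign, others stay.
a = (-6, -4, 5)
a' = (6, -4, 5)
a' = 6*e1 - 4*e2 + 5*e3


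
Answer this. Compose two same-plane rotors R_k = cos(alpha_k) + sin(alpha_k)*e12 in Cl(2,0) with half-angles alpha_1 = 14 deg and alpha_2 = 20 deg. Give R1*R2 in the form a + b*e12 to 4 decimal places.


Same-plane rotors commute and their half-angles add:
R1*R2 = cos(a1 + a2) + sin(a1 + a2)*e12.
a1 + a2 = 14 + 20 = 34 deg
cos(34 deg) = 0.8290
sin(34 deg) = 0.5592
R1*R2 = 0.8290 + 0.5592*e12


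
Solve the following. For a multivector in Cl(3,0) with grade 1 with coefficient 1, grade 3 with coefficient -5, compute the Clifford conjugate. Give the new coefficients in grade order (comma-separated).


Clifford conjugate sign for grade k: (-1)^(k(k+1)/2)
Grade 1: (-1)^(1*2/2) = (-1)^1 = -1, coeff 1 -> -1
Grade 3: (-1)^(3*4/2) = (-1)^6 = 1, coeff -5 -> -5
Conjugated coefficients: -1, -5


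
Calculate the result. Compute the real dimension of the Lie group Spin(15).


Spin(n) double-covers SO(n); both have Lie algebra so(n) of dimension n(n-1)/2.
n = 15
n(n-1) = 15 * 14 = 210
dim Spin(15) = 210/2 = 105


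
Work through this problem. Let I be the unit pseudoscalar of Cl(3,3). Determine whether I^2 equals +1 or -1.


The pseudoscalar I = e1...e_n (product of all n generators) of Cl(p,q) satisfies I^2 = (-1)^(q + n(n-1)/2).
p = 3, q = 3, n = p + q = 6
n(n-1)/2 = 6 * 5 / 2 = 15
Exponent = q + n(n-1)/2 = 3 + 15 = 18
I^2 = (-1)^18 = +1


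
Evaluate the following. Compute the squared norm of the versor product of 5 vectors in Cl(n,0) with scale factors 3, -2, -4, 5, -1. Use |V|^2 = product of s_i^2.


Each vector v_i has |v_i|^2 = s_i^2
Squared scales: 3^2 = 9, (-2)^2 = 4, (-4)^2 = 16, 5^2 = 25, (-1)^2 = 1
|V|^2 = 9 * 4 * 16 * 25 * 1
= 14400


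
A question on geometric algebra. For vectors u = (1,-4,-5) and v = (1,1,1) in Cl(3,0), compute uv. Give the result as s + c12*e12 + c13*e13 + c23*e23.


In Cl(3,0): e_i^2 = 1, e_ie_j = -e_je_i for i != j.
Scalar part = u . v = 1*1 + (-4)*1 + (-5)*1
= 1 + (-4) + (-5) = -8
e12 coeff = 1*1 - (-4)*1 = 1 - (-4) = 5
e13 coeff = 1*1 - (-5)*1 = 1 - (-5) = 6
e23 coeff = (-4)*1 - (-5)*1 = -4 - (-5) = 1
uv = -8 + 5*e12 + 6*e13 + 1*e23


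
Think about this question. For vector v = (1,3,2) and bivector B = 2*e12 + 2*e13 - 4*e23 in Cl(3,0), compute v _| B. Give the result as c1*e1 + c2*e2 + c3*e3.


Left contraction v _| B = <vB>_1 (grade-1 part of the geometric product vB).
Using e1_|e12 = e2, e2_|e12 = -e1, e1_|e13 = e3, e3_|e13 = -e1, e2_|e23 = e3, e3_|e23 = -e2:
e1 coeff: -v2*b12 - v3*b13 = -(3)*(2) - (2)*(2) = -10
e2 coeff: v1*b12 - v3*b23 = (1)*(2) - (2)*(-4) = 10
e3 coeff: v1*b13 + v2*b23 = (1)*(2) + (3)*(-4) = -10
v _| B = -10*e1 + 10*e2 - 10*e3


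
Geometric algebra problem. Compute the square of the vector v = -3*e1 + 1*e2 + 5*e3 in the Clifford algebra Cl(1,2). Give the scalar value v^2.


v^2 = sum of c_i^2 * e_i^2
Positive signature terms (e_i^2 = +1): (-3)^2 = 9
Negative signature terms (e_j^2 = -1): 1^2 + 5^2 = 26
v^2 = 9 - 26 = -17


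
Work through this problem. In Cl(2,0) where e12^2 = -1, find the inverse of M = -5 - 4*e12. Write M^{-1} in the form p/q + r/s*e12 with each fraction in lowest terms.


M = -5 - 4*e12, where e12^2 = -1.
Since M commutes with its reverse ~M = a - b*e12, M * ~M = a^2 - b^2*e12^2 = a^2 + b^2.
So M^{-1} = ~M / (a^2 + b^2) = (a - b*e12)/(a^2 + b^2).
a^2 + b^2 = 25 + 16 = 41
Scalar part = -5/41 = -5/41
Bivector coeff = 4/41 = 4/41
M^{-1} = -5/41 + 4/41*e12


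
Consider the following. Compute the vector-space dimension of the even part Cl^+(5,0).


Even subalgebra dimension = 2^(n-1)
n = 5 + 0 = 5
2^(5 - 1) = 2^4 = 16
Verification: sum of C(5,k) for even k = 1 + 10 + 5 = 16
Result = 16


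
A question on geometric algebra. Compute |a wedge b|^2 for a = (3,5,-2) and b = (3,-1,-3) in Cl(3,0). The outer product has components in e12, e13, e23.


a wedge b = (a1*b2 - a2*b1)*e12 + (a1*b3 - a3*b1)*e13 + (a2*b3 - a3*b2)*e23
e12 coeff: 3*(-1) - 5*3 = -3 - 15 = -18
e13 coeff: 3*(-3) - (-2)*3 = -9 - (-6) = -3
e23 coeff: 5*(-3) - (-2)*(-1) = -15 - 2 = -17
|a wedge b|^2 = (-18)^2 + (-3)^2 + (-17)^2
= 324 + 9 + 289
= 622


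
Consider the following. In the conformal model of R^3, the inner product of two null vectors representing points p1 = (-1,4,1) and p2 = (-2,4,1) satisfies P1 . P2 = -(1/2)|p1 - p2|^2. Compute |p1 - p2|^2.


p1 - p2 = (1, 0, 0)
|p1 - p2|^2 = 1^2 + 0^2 + 0^2
= 1 + 0 + 0
= 1


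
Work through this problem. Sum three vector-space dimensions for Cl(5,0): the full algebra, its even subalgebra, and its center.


n = 5 + 0 = 5
Total dim = 2^5 = 32
Even subalgebra dim = 2^4 = 16
n is odd, so center dim = 2
Sum = 32 + 16 + 2 = 50


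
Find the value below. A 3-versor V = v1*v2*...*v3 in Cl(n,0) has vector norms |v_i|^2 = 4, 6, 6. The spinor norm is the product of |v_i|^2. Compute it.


Spinor norm N(V) = |v1|^2 * |v2|^2 * ... * |v3|^2
= 4 * 6 * 6
Running product: 4, 24, 144
N(V) = 144


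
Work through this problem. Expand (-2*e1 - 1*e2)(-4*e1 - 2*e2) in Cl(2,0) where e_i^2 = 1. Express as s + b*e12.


Expand: (-2*e1 - 1*e2)(-4*e1 - 2*e2)
= (-2)*(-4)*e1e1 + (-2)*(-2)*e1e2 + (-1)*(-4)*e2e1 + (-1)*(-2)*e2e2
Using e1^2 = e2^2 = 1, e2e1 = -e1e2:
Scalar part s = (-2)*(-4) + (-1)*(-2) = 8 + 2 = 10
Bivector part b = (-2)*(-2) - (-1)*(-4) = 4 - 4 = 0
uv = 10 + 0*e12


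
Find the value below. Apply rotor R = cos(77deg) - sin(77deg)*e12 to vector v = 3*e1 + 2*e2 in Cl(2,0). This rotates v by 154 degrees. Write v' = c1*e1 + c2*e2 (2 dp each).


Rotor R = cos(77deg) - sin(77deg)*e12
Rotation angle theta = 2 * 77 = 154 degrees
v' = R*v*~R rotates v by theta.
cos(154deg) = -0.8988, sin(154deg) = 0.4384
v'_1 = 3*cos(154deg) - 2*sin(154deg)
= 3*(-0.8988) - 2*0.4384
= -3.57
v'_2 = 3*sin(154deg) + 2*cos(154deg)
= 3*0.4384 + 2*(-0.8988)
= -0.48
v' = -3.57*e1 - 0.48*e2


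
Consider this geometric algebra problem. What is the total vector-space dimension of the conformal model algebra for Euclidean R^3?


The conformal model of R^3 uses Cl(4,1): the 3 Euclidean generators plus two extra orthogonal generators e+ (e+^2 = +1) and e- (e-^2 = -1), from which the null vectors e0, einf are built.
Number of generators m = 3 + 2 = 5.
dim Cl(p,q) = 2^m = 2^5 = 32


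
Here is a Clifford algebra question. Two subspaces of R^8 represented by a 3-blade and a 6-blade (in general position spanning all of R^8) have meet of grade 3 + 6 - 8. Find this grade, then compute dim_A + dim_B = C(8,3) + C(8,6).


Meet grade = grade(A) + grade(B) - n
= 3 + 6 - 8 = 1
C(8,3) = 56
C(8,6) = 28
dim_A + dim_B = 56 + 28 = 84


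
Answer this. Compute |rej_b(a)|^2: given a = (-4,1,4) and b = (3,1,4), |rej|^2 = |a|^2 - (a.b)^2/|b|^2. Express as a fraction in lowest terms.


|a|^2 = (-4)^2 + 1^2 + 4^2 = 33
|b|^2 = 3^2 + 1^2 + 4^2 = 26
a . b = (-4)*3 + 1*1 + 4*4 = 5
(a.b)^2 = 5^2 = 25
|rej|^2 = 33 - 25/26
= (858 - 25)/26
= 833/26
In lowest terms: 833/26


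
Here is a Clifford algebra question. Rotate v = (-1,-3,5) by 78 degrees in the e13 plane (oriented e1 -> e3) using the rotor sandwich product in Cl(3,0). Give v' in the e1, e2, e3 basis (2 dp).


Rotor R = cos(39deg) - sin(39deg)*e13
Rotation angle theta = 2 * 39 = 78 degrees in the e13 plane (e1 -> e3).
The component perpendicular to the plane (e2) is invariant: v'_2 = v2 = -3.00
cos(78deg) = 0.2079, sin(78deg) = 0.9781
v'_1 = v1*cos(theta) - v3*sin(theta) = -1*0.2079 - 5*0.9781 = -5.10
v'_3 = v1*sin(theta) + v3*cos(theta) = -1*0.9781 + 5*0.2079 = 0.06
v' = -5.10*e1 - 3.00*e2 + 0.06*e3


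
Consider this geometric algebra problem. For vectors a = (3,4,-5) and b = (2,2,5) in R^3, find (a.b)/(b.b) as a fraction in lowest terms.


Projection coefficient = (a . b) / (b . b)
a . b = 3*2 + 4*2 + (-5)*5
= 6 + 8 + (-25) = -11
b . b = 2^2 + 2^2 + 5^2
= 4 + 4 + 25 = 33
Coefficient = -11/33
In lowest terms: -1/3


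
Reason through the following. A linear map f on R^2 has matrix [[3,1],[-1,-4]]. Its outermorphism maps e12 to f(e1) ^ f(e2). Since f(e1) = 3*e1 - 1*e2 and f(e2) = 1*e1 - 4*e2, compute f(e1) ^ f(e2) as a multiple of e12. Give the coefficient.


The outermorphism of a linear map f sends e1^e2 to f(e1)^f(e2).
f(e1) = 3*e1 - 1*e2
f(e2) = 1*e1 - 4*e2
f(e1) ^ f(e2) = (3*e1 - 1*e2) ^ (1*e1 - 4*e2)
= 3*(-4)*e12 + (-1)*1*e21
= (-12 - (-1))*e12
= -11*e12
Coefficient = -11


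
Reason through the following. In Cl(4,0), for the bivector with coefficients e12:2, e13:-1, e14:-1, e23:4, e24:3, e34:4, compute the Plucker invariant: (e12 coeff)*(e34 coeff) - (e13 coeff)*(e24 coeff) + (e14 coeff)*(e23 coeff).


Plucker relation: af - be + cd
a*f = 2*4 = 8
b*e = (-1)*3 = -3
c*d = (-1)*4 = -4
af - be + cd = 8 - (-3) + (-4)
= 7


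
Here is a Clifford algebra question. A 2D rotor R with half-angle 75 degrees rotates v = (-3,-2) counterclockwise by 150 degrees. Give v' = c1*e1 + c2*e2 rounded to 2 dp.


Rotor R = cos(75deg) - sin(75deg)*e12
Rotation angle theta = 2 * 75 = 150 degrees
v' = R*v*~R rotates v by theta.
cos(150deg) = -0.8660, sin(150deg) = 0.5000
v'_1 = -3*cos(150deg) - (-2)*sin(150deg)
= -3*(-0.8660) - (-2)*0.5000
= 3.60
v'_2 = -3*sin(150deg) + (-2)*cos(150deg)
= -3*0.5000 + (-2)*(-0.8660)
= 0.23
v' = 3.60*e1 + 0.23*e2


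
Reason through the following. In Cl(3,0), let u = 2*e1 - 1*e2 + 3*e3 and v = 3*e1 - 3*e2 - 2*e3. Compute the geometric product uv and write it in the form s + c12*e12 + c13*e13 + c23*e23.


In Cl(3,0): e_i^2 = 1, e_ie_j = -e_je_i for i != j.
Scalar part = u . v = 2*3 + (-1)*(-3) + 3*(-2)
= 6 + 3 + (-6) = 3
e12 coeff = 2*(-3) - (-1)*3 = -6 - (-3) = -3
e13 coeff = 2*(-2) - 3*3 = -4 - 9 = -13
e23 coeff = (-1)*(-2) - 3*(-3) = 2 - (-9) = 11
uv = 3 - 3*e12 - 13*e13 + 11*e23


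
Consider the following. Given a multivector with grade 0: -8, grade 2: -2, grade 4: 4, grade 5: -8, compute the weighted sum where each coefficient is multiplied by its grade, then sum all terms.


Grade-weighted sum = sum of grade_k * coefficient_k
0*(-8) = 0
2*(-2) = -4
4*4 = 16
5*(-8) = -40
Total = 0 + (-4) + 16 + (-40) = -28


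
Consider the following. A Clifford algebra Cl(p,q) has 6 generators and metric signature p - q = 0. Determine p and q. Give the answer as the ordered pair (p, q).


We need p + q = 6 and p - q = 0.
Adding: 2p = 6 + 0 = 6, so p = 3.
Then q = 6 - 3 = 3.
(p, q) = (3, 3)


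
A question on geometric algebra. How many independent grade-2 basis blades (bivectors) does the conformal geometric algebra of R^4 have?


The conformal model of R^4 uses Cl(5,1) with m = 4 + 2 = 6 generators.
Number of grade-2 blades = C(m, 2) = C(6, 2)
= 6*5/2 = 15


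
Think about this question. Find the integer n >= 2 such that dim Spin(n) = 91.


dim Spin(n) = dim so(n) = n(n-1)/2.
Solve n(n-1)/2 = 91, i.e. n^2 - n - 182 = 0.
Discriminant = 1 + 8*91 = 729
n = (1 + sqrt(729))/2 = (1 + 27)/2 = 14


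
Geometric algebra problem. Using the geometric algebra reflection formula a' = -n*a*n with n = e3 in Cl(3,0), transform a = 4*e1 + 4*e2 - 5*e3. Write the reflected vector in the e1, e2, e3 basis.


Reflection formula: a' = -n*a*n, with n = e3 (unit vector, n^2 = 1).
For reflection through hyperplane perp to e3:
The component along e3 flips sign, others stay.
a = (4, 4, -5)
a' = (4, 4, 5)
a' = 4*e1 + 4*e2 + 5*e3


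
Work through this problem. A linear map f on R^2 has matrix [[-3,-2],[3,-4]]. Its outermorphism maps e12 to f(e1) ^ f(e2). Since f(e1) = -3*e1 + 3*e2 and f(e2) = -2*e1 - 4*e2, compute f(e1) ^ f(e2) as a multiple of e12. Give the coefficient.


The outermorphism of a linear map f sends e1^e2 to f(e1)^f(e2).
f(e1) = -3*e1 + 3*e2
f(e2) = -2*e1 - 4*e2
f(e1) ^ f(e2) = (-3*e1 + 3*e2) ^ (-2*e1 - 4*e2)
= (-3)*(-4)*e12 + 3*(-2)*e21
= (12 - (-6))*e12
= 18*e12
Coefficient = 18


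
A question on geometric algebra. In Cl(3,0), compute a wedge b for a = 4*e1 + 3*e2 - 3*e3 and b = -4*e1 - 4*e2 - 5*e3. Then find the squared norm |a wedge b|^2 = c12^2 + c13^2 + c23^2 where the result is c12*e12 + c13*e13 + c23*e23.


a wedge b = (a1*b2 - a2*b1)*e12 + (a1*b3 - a3*b1)*e13 + (a2*b3 - a3*b2)*e23
e12 coeff: 4*(-4) - 3*(-4) = -16 - (-12) = -4
e13 coeff: 4*(-5) - (-3)*(-4) = -20 - 12 = -32
e23 coeff: 3*(-5) - (-3)*(-4) = -15 - 12 = -27
|a wedge b|^2 = (-4)^2 + (-32)^2 + (-27)^2
= 16 + 1024 + 729
= 1769
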